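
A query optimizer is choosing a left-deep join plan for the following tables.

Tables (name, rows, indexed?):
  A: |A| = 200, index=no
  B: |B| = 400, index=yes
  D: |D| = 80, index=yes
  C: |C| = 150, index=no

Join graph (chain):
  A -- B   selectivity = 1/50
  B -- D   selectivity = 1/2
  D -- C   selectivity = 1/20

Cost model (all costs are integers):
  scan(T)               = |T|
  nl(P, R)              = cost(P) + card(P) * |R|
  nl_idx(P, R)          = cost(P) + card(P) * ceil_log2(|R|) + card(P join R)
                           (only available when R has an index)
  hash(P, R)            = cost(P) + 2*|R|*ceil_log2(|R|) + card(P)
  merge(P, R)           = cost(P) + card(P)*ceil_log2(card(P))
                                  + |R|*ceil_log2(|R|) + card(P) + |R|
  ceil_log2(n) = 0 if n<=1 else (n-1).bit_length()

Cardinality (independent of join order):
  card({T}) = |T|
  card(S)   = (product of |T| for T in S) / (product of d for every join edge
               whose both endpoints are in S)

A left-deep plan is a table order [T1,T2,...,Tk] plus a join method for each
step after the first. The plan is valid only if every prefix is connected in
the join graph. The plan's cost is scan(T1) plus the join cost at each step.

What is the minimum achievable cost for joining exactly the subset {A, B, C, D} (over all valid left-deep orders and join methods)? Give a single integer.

Selinger DP over subsets of {A,B,C,D}:
  {A}: scan cost=200, card=200
  {B}: scan cost=400, card=400
  {D}: scan cost=80, card=80
  {C}: scan cost=150, card=150
  {AB}: card=1600; try (B,nl_idx)→3600, (A,hash)→4000, (B,merge)→6000, (A,merge)→6200, (B,hash)→7600, (B,nl)→80200 …(+1); best=3600 via (B,nl_idx)
  {BD}: card=16000; try (D,hash)→1920, (B,merge)→4720, (D,merge)→5040, (B,hash)→7360, (B,nl_idx)→16800, (D,nl_idx)→19200 …(+2); best=1920 via (D,hash)
  {CD}: card=600; try (D,hash)→1420, (D,nl_idx)→1800, (C,merge)→2070, (D,merge)→2140, (C,hash)→2560, (C,nl)→12080 …(+1); best=1420 via (D,hash)
  {ABD}: card=64000; try (D,hash)→6320, (A,hash)→21120, (D,merge)→23440, (D,nl_idx)→78800, (D,nl)→131600, (A,merge)→243720 …(+1); best=6320 via (D,hash)
  {BCD}: card=120000; try (B,hash)→9220, (B,merge)→12020, (C,hash)→20320, (B,nl_idx)→126820, (B,nl)→241420, (C,merge)→243270 …(+1); best=9220 via (B,hash)
  {ABCD}: card=480000; try (C,hash)→72720, (A,hash)→132420, (C,merge)→1095670, (A,merge)→2171020, (C,nl)→9606320, (A,nl)→24009220; best=72720 via (C,hash)

72720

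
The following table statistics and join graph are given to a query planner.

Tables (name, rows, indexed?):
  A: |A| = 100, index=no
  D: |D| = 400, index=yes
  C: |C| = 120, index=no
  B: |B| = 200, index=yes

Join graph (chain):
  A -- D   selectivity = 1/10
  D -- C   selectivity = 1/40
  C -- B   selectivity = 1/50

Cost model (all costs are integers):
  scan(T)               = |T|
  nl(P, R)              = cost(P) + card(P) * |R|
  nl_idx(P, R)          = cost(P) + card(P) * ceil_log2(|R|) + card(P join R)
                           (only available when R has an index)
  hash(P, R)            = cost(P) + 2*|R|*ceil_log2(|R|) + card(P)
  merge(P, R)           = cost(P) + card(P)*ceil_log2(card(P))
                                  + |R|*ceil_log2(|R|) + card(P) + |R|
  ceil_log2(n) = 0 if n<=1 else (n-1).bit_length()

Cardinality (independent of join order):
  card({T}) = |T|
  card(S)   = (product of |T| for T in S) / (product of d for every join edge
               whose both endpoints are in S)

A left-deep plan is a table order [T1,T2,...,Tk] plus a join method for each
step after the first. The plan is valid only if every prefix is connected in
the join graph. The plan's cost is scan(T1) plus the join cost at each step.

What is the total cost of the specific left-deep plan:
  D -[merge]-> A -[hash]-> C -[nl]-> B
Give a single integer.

2410880

step 1: scan D: cost=400, card=400
step 2: join A via merge
    card(P join A) = 400*100/(10) = 4000
    cost = 400 + 400*9 + 100*7 + 400 + 100 = 5200
step 3: join C via hash
    card(P join C) = 4000*120/(40) = 12000
    cost = 5200 + 2*120*7 + 4000 = 10880
step 4: join B via nl
    card(P join B) = 12000*200/(50) = 48000
    cost = 10880 + 12000*200 = 2410880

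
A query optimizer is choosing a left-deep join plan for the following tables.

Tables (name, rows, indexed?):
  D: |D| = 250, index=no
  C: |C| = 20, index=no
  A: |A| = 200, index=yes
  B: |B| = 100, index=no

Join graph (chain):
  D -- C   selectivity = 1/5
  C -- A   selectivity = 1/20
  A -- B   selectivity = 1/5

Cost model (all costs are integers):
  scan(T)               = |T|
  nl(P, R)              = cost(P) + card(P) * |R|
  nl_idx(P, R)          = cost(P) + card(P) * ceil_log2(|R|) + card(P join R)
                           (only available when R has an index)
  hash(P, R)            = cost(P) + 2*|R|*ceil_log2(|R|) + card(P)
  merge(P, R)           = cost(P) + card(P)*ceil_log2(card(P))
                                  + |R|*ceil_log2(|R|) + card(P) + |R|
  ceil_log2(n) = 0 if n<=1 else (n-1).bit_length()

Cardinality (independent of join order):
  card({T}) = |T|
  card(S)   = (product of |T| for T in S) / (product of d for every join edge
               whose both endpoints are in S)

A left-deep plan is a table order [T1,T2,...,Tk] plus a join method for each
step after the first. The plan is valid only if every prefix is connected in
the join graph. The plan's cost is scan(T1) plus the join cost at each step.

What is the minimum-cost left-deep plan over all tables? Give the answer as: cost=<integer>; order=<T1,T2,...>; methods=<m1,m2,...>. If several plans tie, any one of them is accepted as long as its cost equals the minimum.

Selinger DP (subsets sized 1..n):
  {D}: scan cost=250, card=250
  {C}: scan cost=20, card=20
  {A}: scan cost=200, card=200
  {B}: scan cost=100, card=100
  {CD}: card=1000; try (C,hash)→700, (D,merge)→2390, (C,merge)→2620, (D,hash)→4040, (D,nl)→5020, (C,nl)→5250; best=700 via (C,hash)
  {AC}: card=200; try (A,nl_idx)→380, (C,hash)→600, (A,merge)→1940, (C,merge)→2120, (A,hash)→3240, (A,nl)→4020 …(+1); best=380 via (A,nl_idx)
  {AB}: card=4000; try (B,hash)→1800, (A,merge)→2700, (B,merge)→2800, (A,hash)→3400, (A,nl_idx)→4900, (A,nl)→20100 …(+1); best=1800 via (B,hash)
  {ACD}: card=10000; try (D,merge)→4430, (D,hash)→4580, (A,hash)→4900, (A,merge)→13500, (A,nl_idx)→18700, (D,nl)→50380 …(+1); best=4430 via (D,merge)
  {ABC}: card=4000; try (B,hash)→1980, (B,merge)→2980, (C,hash)→6000, (B,nl)→20380, (C,merge)→53920, (C,nl)→81800; best=1980 via (B,hash)
  {ABCD}: card=200000; try (D,hash)→9980, (B,hash)→15830, (D,merge)→56230, (B,merge)→155230, (D,nl)→1001980, (B,nl)→1004430; best=9980 via (D,hash)

cost=9980; order=C,A,B,D; methods=nl_idx,hash,hash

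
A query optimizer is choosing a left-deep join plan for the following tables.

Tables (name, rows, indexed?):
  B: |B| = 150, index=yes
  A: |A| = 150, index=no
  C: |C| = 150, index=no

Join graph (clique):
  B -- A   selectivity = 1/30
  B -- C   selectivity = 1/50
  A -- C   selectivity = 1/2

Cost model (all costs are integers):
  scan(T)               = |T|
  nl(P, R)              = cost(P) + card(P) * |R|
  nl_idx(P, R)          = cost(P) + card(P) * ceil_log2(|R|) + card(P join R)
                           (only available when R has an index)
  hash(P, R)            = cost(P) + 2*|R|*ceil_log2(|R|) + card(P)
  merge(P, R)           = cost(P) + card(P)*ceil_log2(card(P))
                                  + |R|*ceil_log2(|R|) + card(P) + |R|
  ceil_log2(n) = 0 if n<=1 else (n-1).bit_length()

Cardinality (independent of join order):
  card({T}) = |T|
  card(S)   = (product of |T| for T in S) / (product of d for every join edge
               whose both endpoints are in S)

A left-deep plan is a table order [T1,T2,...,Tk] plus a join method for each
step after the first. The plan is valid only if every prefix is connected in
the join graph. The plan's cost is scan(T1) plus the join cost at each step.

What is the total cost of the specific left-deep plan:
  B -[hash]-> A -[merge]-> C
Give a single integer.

step 1: scan B: cost=150, card=150
step 2: join A via hash
    card(P join A) = 150*150/(30) = 750
    cost = 150 + 2*150*8 + 150 = 2700
step 3: join C via merge
    card(P join C) = 750*150/(50*2) = 1125
    cost = 2700 + 750*10 + 150*8 + 750 + 150 = 12300

12300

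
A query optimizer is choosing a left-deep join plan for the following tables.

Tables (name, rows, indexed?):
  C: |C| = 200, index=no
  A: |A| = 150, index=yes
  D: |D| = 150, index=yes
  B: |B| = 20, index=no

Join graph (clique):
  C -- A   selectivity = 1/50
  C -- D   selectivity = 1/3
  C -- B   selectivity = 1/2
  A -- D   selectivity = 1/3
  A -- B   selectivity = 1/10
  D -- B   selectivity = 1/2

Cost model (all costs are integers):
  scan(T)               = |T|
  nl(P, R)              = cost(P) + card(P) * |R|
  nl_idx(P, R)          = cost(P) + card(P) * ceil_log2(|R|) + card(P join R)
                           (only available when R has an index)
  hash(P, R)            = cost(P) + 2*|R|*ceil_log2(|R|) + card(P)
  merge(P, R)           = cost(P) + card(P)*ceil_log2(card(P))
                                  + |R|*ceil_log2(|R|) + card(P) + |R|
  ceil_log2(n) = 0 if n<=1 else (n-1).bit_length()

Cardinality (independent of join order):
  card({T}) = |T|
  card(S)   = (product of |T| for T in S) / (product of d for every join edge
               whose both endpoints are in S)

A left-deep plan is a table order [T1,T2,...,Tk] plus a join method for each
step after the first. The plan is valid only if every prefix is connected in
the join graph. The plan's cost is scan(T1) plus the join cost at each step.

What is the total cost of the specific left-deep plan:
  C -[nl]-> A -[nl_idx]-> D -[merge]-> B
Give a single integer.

step 1: scan C: cost=200, card=200
step 2: join A via nl
    card(P join A) = 200*150/(50) = 600
    cost = 200 + 200*150 = 30200
step 3: join D via nl_idx
    card(P join D) = 600*150/(3*3) = 10000
    cost = 30200 + 600*8 + 10000 = 45000
step 4: join B via merge
    card(P join B) = 10000*20/(2*10*2) = 5000
    cost = 45000 + 10000*14 + 20*5 + 10000 + 20 = 195120

195120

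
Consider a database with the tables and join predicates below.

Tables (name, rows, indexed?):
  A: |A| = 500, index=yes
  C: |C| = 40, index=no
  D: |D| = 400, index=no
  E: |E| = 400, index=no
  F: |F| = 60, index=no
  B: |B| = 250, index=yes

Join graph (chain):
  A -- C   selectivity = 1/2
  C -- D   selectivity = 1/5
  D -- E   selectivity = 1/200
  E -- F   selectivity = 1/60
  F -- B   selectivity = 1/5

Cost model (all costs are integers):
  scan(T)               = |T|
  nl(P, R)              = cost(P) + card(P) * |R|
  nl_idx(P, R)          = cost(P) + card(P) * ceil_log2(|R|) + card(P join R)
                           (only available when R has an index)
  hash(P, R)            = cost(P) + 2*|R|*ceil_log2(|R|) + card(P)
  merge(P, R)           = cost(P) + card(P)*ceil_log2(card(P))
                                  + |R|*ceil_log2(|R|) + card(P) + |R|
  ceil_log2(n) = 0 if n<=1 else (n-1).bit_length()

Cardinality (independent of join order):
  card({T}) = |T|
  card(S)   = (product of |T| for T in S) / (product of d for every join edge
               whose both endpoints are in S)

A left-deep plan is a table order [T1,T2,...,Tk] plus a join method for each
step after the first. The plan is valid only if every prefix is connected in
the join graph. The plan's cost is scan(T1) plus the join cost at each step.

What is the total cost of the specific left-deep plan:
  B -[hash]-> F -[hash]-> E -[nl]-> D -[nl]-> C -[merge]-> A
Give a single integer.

16016420

step 1: scan B: cost=250, card=250
step 2: join F via hash
    card(P join F) = 250*60/(5) = 3000
    cost = 250 + 2*60*6 + 250 = 1220
step 3: join E via hash
    card(P join E) = 3000*400/(60) = 20000
    cost = 1220 + 2*400*9 + 3000 = 11420
step 4: join D via nl
    card(P join D) = 20000*400/(200) = 40000
    cost = 11420 + 20000*400 = 8011420
step 5: join C via nl
    card(P join C) = 40000*40/(5) = 320000
    cost = 8011420 + 40000*40 = 9611420
step 6: join A via merge
    card(P join A) = 320000*500/(2) = 80000000
    cost = 9611420 + 320000*19 + 500*9 + 320000 + 500 = 16016420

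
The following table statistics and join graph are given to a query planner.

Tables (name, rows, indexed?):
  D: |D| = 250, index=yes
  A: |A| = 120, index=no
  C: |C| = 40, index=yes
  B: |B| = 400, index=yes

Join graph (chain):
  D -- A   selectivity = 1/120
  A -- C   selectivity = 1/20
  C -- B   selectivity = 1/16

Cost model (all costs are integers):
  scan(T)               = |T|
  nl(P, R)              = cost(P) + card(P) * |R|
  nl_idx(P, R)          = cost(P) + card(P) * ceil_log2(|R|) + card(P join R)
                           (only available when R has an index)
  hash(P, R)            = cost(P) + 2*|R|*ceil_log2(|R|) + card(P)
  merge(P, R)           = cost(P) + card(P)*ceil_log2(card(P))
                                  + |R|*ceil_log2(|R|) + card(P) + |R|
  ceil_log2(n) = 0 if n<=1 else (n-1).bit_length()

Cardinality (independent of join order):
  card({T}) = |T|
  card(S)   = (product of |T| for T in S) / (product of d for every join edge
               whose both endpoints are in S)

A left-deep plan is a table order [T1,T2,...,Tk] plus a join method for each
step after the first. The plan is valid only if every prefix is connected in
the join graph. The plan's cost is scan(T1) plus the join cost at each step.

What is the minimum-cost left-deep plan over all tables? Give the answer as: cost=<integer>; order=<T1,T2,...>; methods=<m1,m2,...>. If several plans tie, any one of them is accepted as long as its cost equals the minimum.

Selinger DP (subsets sized 1..n):
  {D}: scan cost=250, card=250
  {A}: scan cost=120, card=120
  {C}: scan cost=40, card=40
  {B}: scan cost=400, card=400
  {AD}: card=250; try (D,nl_idx)→1330, (A,hash)→2180, (D,merge)→3330, (A,merge)→3460, (D,hash)→4240, (D,nl)→30120 …(+1); best=1330 via (D,nl_idx)
  {AC}: card=240; try (C,hash)→720, (C,nl_idx)→1080, (A,merge)→1280, (C,merge)→1360, (A,hash)→1760, (A,nl)→4840 …(+1); best=720 via (C,hash)
  {BC}: card=1000; try (C,hash)→1280, (B,nl_idx)→1400, (C,nl_idx)→3800, (B,merge)→4320, (C,merge)→4680, (B,hash)→7280 …(+2); best=1280 via (C,hash)
  {ACD}: card=500; try (C,hash)→2060, (D,nl_idx)→3140, (C,nl_idx)→3330, (C,merge)→3860, (D,hash)→4960, (D,merge)→5130 …(+2); best=2060 via (C,hash)
  {ABC}: card=6000; try (A,hash)→3960, (B,merge)→6880, (B,hash)→8160, (B,nl_idx)→8880, (A,merge)→13240, (B,nl)→96720 …(+1); best=3960 via (A,hash)
  {ABCD}: card=12500; try (B,hash)→9760, (B,merge)→11060, (D,hash)→13960, (B,nl_idx)→19060, (D,nl_idx)→64460, (D,merge)→90210 …(+2); best=9760 via (B,hash)

cost=9760; order=A,D,C,B; methods=nl_idx,hash,hash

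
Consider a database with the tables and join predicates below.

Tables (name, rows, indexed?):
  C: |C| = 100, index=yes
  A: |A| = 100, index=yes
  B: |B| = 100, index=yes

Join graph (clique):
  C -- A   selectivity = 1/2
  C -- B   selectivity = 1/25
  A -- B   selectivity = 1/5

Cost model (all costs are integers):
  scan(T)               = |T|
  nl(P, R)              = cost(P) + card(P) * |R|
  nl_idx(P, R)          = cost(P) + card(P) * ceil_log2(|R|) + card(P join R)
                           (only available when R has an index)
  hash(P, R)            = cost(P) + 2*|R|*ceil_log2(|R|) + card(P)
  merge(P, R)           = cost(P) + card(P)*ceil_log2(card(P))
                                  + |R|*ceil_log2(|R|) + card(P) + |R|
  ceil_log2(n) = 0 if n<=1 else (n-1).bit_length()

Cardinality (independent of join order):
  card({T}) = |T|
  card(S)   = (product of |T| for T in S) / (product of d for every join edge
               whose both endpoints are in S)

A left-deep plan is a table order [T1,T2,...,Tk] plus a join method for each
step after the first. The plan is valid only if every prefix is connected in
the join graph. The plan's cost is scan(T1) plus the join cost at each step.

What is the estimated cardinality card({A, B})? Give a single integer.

Tables in S: A(100), B(100)
Edges inside S: A-B(d=5)
numerator = 100 * 100 = 10000
denominator = 5 = 5
card(S) = 10000 / 5 = 2000

2000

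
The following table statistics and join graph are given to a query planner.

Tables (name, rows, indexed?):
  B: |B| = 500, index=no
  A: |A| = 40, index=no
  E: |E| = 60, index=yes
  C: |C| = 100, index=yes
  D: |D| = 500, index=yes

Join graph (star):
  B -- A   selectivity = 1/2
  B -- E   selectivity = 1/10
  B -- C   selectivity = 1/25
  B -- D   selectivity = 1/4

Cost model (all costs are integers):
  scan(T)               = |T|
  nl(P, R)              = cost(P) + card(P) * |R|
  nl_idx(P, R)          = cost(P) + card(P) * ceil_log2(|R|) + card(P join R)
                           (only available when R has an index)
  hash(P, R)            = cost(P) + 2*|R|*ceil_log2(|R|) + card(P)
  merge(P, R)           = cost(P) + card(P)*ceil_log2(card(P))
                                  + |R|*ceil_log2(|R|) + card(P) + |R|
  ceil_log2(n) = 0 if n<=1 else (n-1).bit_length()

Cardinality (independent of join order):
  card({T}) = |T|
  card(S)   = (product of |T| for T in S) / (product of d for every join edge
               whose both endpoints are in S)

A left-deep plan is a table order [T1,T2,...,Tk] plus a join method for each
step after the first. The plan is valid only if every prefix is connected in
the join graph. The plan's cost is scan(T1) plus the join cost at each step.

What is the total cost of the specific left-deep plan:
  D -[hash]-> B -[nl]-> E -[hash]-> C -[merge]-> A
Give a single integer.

37136680

step 1: scan D: cost=500, card=500
step 2: join B via hash
    card(P join B) = 500*500/(4) = 62500
    cost = 500 + 2*500*9 + 500 = 10000
step 3: join E via nl
    card(P join E) = 62500*60/(10) = 375000
    cost = 10000 + 62500*60 = 3760000
step 4: join C via hash
    card(P join C) = 375000*100/(25) = 1500000
    cost = 3760000 + 2*100*7 + 375000 = 4136400
step 5: join A via merge
    card(P join A) = 1500000*40/(2) = 30000000
    cost = 4136400 + 1500000*21 + 40*6 + 1500000 + 40 = 37136680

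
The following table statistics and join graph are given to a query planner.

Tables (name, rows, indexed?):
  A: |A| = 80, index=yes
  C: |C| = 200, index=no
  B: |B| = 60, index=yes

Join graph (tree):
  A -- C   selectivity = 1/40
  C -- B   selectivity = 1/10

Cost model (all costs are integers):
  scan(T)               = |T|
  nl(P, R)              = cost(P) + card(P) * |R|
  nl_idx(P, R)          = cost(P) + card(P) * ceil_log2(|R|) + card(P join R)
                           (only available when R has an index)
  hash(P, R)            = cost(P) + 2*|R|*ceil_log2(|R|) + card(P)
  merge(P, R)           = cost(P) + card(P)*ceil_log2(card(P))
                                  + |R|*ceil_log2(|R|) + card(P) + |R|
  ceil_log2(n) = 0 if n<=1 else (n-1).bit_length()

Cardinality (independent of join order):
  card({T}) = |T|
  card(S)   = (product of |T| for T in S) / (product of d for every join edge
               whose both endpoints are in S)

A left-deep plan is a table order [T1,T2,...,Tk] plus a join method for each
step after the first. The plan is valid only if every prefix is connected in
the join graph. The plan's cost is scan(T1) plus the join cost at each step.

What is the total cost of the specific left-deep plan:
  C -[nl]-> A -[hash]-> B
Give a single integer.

17320

step 1: scan C: cost=200, card=200
step 2: join A via nl
    card(P join A) = 200*80/(40) = 400
    cost = 200 + 200*80 = 16200
step 3: join B via hash
    card(P join B) = 400*60/(10) = 2400
    cost = 16200 + 2*60*6 + 400 = 17320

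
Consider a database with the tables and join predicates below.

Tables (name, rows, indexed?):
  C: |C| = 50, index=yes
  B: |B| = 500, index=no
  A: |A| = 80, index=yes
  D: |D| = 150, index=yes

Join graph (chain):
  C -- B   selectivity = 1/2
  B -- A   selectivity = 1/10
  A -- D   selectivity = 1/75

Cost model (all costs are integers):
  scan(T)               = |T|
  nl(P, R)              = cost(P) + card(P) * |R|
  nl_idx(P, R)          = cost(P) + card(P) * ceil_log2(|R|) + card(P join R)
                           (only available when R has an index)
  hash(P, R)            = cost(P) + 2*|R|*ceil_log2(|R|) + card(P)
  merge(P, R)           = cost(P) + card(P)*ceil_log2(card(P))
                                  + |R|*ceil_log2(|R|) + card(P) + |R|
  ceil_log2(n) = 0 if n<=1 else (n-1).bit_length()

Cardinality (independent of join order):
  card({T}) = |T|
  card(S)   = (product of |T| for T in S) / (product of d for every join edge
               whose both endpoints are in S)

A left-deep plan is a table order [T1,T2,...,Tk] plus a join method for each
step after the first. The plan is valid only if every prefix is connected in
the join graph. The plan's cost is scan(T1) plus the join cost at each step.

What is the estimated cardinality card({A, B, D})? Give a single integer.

Tables in S: A(80), B(500), D(150)
Edges inside S: B-A(d=10), A-D(d=75)
numerator = 80 * 500 * 150 = 6000000
denominator = 10 * 75 = 750
card(S) = 6000000 / 750 = 8000

8000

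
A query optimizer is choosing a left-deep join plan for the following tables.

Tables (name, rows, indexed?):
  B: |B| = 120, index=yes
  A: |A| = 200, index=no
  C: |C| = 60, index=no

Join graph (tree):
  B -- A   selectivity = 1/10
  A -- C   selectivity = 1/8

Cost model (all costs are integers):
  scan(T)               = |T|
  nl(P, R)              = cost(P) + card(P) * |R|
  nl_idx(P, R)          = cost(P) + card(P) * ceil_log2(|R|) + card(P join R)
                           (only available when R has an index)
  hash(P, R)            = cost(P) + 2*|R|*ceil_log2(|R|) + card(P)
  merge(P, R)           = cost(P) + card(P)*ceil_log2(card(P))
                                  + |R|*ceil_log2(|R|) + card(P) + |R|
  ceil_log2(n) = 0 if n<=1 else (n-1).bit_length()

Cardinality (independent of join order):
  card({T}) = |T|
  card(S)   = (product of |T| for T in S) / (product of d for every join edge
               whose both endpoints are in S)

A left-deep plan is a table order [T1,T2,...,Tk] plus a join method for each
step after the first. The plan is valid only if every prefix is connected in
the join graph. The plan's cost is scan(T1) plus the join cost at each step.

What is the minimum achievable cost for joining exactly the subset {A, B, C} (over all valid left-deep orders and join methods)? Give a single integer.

Selinger DP over subsets of {A,B,C}:
  {B}: scan cost=120, card=120
  {A}: scan cost=200, card=200
  {C}: scan cost=60, card=60
  {AB}: card=2400; try (B,hash)→2080, (A,merge)→2880, (B,merge)→2960, (A,hash)→3440, (B,nl_idx)→4000, (A,nl)→24120 …(+1); best=2080 via (B,hash)
  {AC}: card=1500; try (C,hash)→1120, (A,merge)→2280, (C,merge)→2420, (A,hash)→3320, (A,nl)→12060, (C,nl)→12200; best=1120 via (C,hash)
  {ABC}: card=18000; try (B,hash)→4300, (C,hash)→5200, (B,merge)→20080, (B,nl_idx)→29620, (C,merge)→33700, (C,nl)→146080 …(+1); best=4300 via (B,hash)

4300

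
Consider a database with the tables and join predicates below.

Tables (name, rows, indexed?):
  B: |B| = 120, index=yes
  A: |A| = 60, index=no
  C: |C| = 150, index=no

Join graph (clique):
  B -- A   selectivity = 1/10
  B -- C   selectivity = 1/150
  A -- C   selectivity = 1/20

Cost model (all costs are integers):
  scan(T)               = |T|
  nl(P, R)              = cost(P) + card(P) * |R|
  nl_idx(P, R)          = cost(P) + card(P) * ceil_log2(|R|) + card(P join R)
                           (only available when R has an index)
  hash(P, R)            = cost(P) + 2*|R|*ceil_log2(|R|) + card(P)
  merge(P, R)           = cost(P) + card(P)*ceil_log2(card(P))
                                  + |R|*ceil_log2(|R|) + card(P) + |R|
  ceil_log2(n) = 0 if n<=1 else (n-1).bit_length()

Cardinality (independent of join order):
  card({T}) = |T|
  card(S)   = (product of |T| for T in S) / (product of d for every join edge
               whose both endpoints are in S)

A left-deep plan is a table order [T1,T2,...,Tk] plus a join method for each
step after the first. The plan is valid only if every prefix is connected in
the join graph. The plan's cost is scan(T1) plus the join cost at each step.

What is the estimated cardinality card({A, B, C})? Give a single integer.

36

Tables in S: A(60), B(120), C(150)
Edges inside S: B-A(d=10), B-C(d=150), A-C(d=20)
numerator = 60 * 120 * 150 = 1080000
denominator = 10 * 150 * 20 = 30000
card(S) = 1080000 / 30000 = 36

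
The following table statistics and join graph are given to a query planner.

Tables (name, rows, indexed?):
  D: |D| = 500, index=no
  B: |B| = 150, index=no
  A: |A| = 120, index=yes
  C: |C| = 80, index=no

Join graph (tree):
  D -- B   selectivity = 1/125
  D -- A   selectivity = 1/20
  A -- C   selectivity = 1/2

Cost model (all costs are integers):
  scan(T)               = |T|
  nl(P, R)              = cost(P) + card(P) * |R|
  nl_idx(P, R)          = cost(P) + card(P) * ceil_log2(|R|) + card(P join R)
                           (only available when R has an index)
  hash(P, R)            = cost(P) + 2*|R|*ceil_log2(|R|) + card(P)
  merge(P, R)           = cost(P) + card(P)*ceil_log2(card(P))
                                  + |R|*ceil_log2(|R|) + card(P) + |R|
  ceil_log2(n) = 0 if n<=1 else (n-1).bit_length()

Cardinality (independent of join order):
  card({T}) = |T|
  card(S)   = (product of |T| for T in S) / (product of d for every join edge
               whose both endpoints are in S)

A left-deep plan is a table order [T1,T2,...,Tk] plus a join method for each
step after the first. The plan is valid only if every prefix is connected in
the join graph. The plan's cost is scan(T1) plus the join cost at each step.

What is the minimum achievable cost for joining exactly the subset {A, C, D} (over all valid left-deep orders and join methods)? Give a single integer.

6800

Selinger DP over subsets of {A,C,D}:
  {D}: scan cost=500, card=500
  {A}: scan cost=120, card=120
  {C}: scan cost=80, card=80
  {AD}: card=3000; try (A,hash)→2680, (D,merge)→6080, (A,merge)→6460, (A,nl_idx)→7000, (D,hash)→9240, (D,nl)→60120 …(+1); best=2680 via (A,hash)
  {AC}: card=4800; try (C,hash)→1360, (A,merge)→1680, (C,merge)→1720, (A,hash)→1840, (A,nl_idx)→5440, (A,nl)→9680 …(+1); best=1360 via (C,hash)
  {ACD}: card=120000; try (C,hash)→6800, (D,hash)→15160, (C,merge)→42320, (D,merge)→73560, (C,nl)→242680, (D,nl)→2401360; best=6800 via (C,hash)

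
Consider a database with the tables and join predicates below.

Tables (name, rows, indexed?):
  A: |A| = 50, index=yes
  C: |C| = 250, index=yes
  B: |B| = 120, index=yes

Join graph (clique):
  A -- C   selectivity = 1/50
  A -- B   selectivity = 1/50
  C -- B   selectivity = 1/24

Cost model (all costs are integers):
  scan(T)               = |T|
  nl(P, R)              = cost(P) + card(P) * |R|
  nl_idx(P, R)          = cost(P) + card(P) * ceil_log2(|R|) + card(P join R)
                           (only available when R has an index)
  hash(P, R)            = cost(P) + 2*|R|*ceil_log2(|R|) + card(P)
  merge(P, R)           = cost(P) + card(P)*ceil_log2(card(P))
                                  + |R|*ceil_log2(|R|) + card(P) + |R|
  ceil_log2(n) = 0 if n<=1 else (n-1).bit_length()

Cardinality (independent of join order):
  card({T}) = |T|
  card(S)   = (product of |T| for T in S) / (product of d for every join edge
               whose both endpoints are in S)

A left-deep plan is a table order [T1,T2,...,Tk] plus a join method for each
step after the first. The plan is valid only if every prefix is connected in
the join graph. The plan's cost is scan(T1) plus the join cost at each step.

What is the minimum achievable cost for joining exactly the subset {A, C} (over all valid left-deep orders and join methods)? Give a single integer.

Selinger DP over subsets of {A,C}:
  {A}: scan cost=50, card=50
  {C}: scan cost=250, card=250
  {AC}: card=250; try (C,nl_idx)→700, (A,hash)→1100, (A,nl_idx)→2000, (C,merge)→2650, (A,merge)→2850, (C,hash)→4100 …(+2); best=700 via (C,nl_idx)

700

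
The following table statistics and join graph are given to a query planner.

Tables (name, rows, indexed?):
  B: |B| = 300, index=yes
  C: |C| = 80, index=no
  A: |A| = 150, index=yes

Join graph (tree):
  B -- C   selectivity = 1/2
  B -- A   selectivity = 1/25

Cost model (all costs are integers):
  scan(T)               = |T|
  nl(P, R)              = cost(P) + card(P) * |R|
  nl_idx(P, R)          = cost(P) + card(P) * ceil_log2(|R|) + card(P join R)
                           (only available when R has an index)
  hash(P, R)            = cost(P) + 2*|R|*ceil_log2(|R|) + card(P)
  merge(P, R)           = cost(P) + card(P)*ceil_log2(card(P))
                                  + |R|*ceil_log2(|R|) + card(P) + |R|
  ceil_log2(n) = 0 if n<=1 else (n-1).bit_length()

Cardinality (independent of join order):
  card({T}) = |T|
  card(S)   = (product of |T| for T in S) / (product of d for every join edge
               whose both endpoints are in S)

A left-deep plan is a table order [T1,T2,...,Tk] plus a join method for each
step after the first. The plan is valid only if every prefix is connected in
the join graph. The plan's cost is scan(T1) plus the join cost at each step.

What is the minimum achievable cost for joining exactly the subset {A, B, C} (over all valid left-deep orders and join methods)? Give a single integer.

5920

Selinger DP over subsets of {A,B,C}:
  {B}: scan cost=300, card=300
  {C}: scan cost=80, card=80
  {A}: scan cost=150, card=150
  {BC}: card=12000; try (C,hash)→1720, (B,merge)→3720, (C,merge)→3940, (B,hash)→5560, (B,nl_idx)→12800, (B,nl)→24080 …(+1); best=1720 via (C,hash)
  {AB}: card=1800; try (A,hash)→3000, (B,nl_idx)→3300, (B,merge)→4500, (A,nl_idx)→4500, (A,merge)→4650, (B,hash)→5700 …(+2); best=3000 via (A,hash)
  {ABC}: card=72000; try (C,hash)→5920, (A,hash)→16120, (C,merge)→25240, (C,nl)→147000, (A,nl_idx)→169720, (A,merge)→183070 …(+1); best=5920 via (C,hash)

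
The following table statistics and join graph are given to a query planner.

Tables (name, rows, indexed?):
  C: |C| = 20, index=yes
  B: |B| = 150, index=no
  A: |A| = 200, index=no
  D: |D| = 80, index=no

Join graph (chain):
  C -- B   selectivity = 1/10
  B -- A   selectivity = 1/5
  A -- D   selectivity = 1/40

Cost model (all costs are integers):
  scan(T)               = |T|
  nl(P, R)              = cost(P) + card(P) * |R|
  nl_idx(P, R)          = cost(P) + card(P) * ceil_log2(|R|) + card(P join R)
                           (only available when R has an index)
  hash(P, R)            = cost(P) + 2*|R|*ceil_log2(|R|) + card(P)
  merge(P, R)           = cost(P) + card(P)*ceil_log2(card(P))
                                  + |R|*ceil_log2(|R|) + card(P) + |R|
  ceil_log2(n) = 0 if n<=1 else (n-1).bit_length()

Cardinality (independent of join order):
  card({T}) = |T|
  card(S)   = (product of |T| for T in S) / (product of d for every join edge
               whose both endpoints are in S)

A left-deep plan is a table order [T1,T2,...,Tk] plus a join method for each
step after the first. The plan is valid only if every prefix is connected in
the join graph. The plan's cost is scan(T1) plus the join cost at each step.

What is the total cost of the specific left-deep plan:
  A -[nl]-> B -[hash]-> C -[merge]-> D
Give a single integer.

step 1: scan A: cost=200, card=200
step 2: join B via nl
    card(P join B) = 200*150/(5) = 6000
    cost = 200 + 200*150 = 30200
step 3: join C via hash
    card(P join C) = 6000*20/(10) = 12000
    cost = 30200 + 2*20*5 + 6000 = 36400
step 4: join D via merge
    card(P join D) = 12000*80/(40) = 24000
    cost = 36400 + 12000*14 + 80*7 + 12000 + 80 = 217040

217040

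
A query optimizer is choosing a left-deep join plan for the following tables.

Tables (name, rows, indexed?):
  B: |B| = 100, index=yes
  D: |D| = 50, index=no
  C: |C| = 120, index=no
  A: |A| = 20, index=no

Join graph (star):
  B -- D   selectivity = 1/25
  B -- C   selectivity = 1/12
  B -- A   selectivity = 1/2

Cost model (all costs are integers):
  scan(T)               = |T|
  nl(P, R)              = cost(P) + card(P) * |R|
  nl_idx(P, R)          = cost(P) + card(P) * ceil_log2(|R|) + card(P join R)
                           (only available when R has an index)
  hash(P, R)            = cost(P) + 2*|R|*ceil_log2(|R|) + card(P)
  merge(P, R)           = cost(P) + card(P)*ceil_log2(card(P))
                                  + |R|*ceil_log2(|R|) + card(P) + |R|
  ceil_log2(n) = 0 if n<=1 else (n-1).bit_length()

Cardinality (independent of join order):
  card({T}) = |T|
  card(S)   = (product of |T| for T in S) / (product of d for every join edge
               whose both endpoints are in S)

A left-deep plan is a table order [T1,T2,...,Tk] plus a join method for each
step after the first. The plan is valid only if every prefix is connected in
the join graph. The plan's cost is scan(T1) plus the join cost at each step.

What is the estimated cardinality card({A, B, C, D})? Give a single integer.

Tables in S: A(20), B(100), C(120), D(50)
Edges inside S: B-D(d=25), B-C(d=12), B-A(d=2)
numerator = 20 * 100 * 120 * 50 = 12000000
denominator = 25 * 12 * 2 = 600
card(S) = 12000000 / 600 = 20000

20000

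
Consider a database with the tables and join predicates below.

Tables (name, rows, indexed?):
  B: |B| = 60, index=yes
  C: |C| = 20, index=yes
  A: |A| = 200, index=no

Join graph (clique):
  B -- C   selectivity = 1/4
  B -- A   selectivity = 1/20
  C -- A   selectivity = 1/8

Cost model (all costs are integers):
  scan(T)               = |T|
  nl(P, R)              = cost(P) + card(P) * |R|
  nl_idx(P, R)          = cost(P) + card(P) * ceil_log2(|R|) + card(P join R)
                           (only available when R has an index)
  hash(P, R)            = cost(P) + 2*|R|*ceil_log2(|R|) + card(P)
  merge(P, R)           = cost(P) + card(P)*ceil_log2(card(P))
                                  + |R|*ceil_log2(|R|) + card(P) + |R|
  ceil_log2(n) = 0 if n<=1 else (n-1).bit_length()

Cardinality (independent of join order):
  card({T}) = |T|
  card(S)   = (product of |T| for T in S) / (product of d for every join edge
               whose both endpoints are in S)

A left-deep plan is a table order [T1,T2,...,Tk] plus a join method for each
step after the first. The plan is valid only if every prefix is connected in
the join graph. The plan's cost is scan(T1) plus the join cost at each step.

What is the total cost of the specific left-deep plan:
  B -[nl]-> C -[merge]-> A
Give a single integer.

step 1: scan B: cost=60, card=60
step 2: join C via nl
    card(P join C) = 60*20/(4) = 300
    cost = 60 + 60*20 = 1260
step 3: join A via merge
    card(P join A) = 300*200/(20*8) = 375
    cost = 1260 + 300*9 + 200*8 + 300 + 200 = 6060

6060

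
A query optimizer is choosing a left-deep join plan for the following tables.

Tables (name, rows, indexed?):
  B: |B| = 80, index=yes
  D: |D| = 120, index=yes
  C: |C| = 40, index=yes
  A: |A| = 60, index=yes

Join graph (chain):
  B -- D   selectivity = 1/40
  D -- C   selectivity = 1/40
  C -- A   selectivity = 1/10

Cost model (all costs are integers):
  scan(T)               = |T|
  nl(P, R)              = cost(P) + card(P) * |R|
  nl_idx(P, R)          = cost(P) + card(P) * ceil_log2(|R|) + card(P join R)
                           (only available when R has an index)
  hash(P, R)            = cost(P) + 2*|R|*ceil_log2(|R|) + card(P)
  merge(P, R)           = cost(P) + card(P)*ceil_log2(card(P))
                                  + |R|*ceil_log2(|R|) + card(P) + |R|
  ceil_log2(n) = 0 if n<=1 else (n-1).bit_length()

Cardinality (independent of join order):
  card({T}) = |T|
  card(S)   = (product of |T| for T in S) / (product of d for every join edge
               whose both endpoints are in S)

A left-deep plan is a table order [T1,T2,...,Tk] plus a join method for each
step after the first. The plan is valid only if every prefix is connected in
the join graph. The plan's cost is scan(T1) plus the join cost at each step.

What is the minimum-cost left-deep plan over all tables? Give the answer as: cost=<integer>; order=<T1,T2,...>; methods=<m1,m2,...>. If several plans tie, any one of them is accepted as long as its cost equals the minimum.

Selinger DP (subsets sized 1..n):
  {B}: scan cost=80, card=80
  {D}: scan cost=120, card=120
  {C}: scan cost=40, card=40
  {A}: scan cost=60, card=60
  {BD}: card=240; try (D,nl_idx)→880, (B,nl_idx)→1200, (B,hash)→1360, (D,merge)→1680, (B,merge)→1720, (D,hash)→1840 …(+2); best=880 via (D,nl_idx)
  {CD}: card=120; try (D,nl_idx)→440, (C,hash)→720, (C,nl_idx)→960, (D,merge)→1280, (C,merge)→1360, (D,hash)→1760 …(+2); best=440 via (D,nl_idx)
  {AC}: card=240; try (A,nl_idx)→520, (C,hash)→600, (C,nl_idx)→660, (A,merge)→740, (C,merge)→760, (A,hash)→800 …(+2); best=520 via (A,nl_idx)
  {BCD}: card=240; try (B,nl_idx)→1520, (C,hash)→1600, (B,hash)→1680, (B,merge)→2040, (C,nl_idx)→2560, (C,merge)→3320 …(+2); best=1520 via (B,nl_idx)
  {ACD}: card=720; try (A,hash)→1280, (A,merge)→1820, (A,nl_idx)→1880, (D,hash)→2440, (D,nl_idx)→2920, (D,merge)→3640 …(+2); best=1280 via (A,hash)
  {ABCD}: card=1440; try (A,hash)→2480, (B,hash)→3120, (A,merge)→4100, (A,nl_idx)→4400, (B,nl_idx)→7760, (B,merge)→9840 …(+2); best=2480 via (A,hash)

cost=2480; order=C,D,B,A; methods=nl_idx,nl_idx,hash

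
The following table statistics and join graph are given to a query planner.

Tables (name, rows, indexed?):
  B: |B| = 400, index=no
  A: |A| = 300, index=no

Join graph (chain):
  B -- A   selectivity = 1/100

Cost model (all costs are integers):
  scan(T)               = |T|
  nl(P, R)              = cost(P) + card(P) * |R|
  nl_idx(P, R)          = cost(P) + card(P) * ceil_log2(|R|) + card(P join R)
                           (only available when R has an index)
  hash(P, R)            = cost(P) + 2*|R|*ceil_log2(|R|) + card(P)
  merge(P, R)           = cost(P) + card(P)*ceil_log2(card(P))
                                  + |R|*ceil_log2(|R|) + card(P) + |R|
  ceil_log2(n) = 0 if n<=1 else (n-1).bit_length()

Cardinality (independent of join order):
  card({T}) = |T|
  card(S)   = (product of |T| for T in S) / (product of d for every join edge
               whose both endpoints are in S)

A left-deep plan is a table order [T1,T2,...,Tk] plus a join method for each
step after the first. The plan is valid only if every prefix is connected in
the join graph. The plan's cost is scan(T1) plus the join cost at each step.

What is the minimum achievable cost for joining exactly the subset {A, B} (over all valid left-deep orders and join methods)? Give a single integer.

6200

Selinger DP over subsets of {A,B}:
  {B}: scan cost=400, card=400
  {A}: scan cost=300, card=300
  {AB}: card=1200; try (A,hash)→6200, (B,merge)→7300, (A,merge)→7400, (B,hash)→7800, (B,nl)→120300, (A,nl)→120400; best=6200 via (A,hash)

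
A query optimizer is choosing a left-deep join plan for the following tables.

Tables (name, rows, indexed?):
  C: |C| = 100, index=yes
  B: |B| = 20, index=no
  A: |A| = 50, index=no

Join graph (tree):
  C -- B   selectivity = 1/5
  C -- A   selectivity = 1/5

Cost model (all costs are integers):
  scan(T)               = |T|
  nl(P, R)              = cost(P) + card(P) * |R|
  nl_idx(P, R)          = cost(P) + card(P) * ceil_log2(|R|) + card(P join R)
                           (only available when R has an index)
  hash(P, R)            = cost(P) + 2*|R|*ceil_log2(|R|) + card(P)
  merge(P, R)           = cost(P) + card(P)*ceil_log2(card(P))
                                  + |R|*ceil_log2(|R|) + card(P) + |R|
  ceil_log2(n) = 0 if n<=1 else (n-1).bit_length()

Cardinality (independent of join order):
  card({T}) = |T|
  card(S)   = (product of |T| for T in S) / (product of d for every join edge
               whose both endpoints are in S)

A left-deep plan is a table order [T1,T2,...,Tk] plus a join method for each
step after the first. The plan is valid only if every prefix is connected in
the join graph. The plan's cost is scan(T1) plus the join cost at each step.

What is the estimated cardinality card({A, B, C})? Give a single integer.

Tables in S: A(50), B(20), C(100)
Edges inside S: C-B(d=5), C-A(d=5)
numerator = 50 * 20 * 100 = 100000
denominator = 5 * 5 = 25
card(S) = 100000 / 25 = 4000

4000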